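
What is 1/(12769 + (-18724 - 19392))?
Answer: -1/25347 ≈ -3.9452e-5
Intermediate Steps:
1/(12769 + (-18724 - 19392)) = 1/(12769 - 38116) = 1/(-25347) = -1/25347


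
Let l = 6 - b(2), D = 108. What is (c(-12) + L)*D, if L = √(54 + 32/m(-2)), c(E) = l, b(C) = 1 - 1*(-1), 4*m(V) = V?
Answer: 432 + 108*I*√10 ≈ 432.0 + 341.53*I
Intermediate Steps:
m(V) = V/4
b(C) = 2 (b(C) = 1 + 1 = 2)
l = 4 (l = 6 - 1*2 = 6 - 2 = 4)
c(E) = 4
L = I*√10 (L = √(54 + 32/(((¼)*(-2)))) = √(54 + 32/(-½)) = √(54 + 32*(-2)) = √(54 - 64) = √(-10) = I*√10 ≈ 3.1623*I)
(c(-12) + L)*D = (4 + I*√10)*108 = 432 + 108*I*√10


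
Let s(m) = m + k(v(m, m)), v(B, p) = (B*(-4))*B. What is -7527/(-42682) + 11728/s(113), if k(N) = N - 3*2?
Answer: -116930833/2175458858 ≈ -0.053750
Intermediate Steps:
v(B, p) = -4*B**2 (v(B, p) = (-4*B)*B = -4*B**2)
k(N) = -6 + N (k(N) = N - 6 = -6 + N)
s(m) = -6 + m - 4*m**2 (s(m) = m + (-6 - 4*m**2) = -6 + m - 4*m**2)
-7527/(-42682) + 11728/s(113) = -7527/(-42682) + 11728/(-6 + 113 - 4*113**2) = -7527*(-1/42682) + 11728/(-6 + 113 - 4*12769) = 7527/42682 + 11728/(-6 + 113 - 51076) = 7527/42682 + 11728/(-50969) = 7527/42682 + 11728*(-1/50969) = 7527/42682 - 11728/50969 = -116930833/2175458858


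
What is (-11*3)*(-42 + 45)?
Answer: -99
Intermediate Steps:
(-11*3)*(-42 + 45) = -33*3 = -99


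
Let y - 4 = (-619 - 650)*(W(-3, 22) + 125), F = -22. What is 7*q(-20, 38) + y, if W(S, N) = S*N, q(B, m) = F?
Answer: -75021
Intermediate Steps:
q(B, m) = -22
W(S, N) = N*S
y = -74867 (y = 4 + (-619 - 650)*(22*(-3) + 125) = 4 - 1269*(-66 + 125) = 4 - 1269*59 = 4 - 74871 = -74867)
7*q(-20, 38) + y = 7*(-22) - 74867 = -154 - 74867 = -75021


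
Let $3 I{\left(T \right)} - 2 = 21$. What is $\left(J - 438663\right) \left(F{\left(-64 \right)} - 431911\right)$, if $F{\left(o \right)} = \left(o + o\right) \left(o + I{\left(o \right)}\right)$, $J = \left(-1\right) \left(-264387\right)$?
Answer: $74015075292$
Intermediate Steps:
$I{\left(T \right)} = \frac{23}{3}$ ($I{\left(T \right)} = \frac{2}{3} + \frac{1}{3} \cdot 21 = \frac{2}{3} + 7 = \frac{23}{3}$)
$J = 264387$
$F{\left(o \right)} = 2 o \left(\frac{23}{3} + o\right)$ ($F{\left(o \right)} = \left(o + o\right) \left(o + \frac{23}{3}\right) = 2 o \left(\frac{23}{3} + o\right)$)
$\left(J - 438663\right) \left(F{\left(-64 \right)} - 431911\right) = \left(264387 - 438663\right) \left(\frac{2}{3} \left(-64\right) \left(23 + 3 \left(-64\right)\right) - 431911\right) = - 174276 \left(\frac{2}{3} \left(-64\right) \left(23 - 192\right) - 431911\right) = - 174276 \left(\frac{2}{3} \left(-64\right) \left(-169\right) - 431911\right) = - 174276 \left(\frac{21632}{3} - 431911\right) = \left(-174276\right) \left(- \frac{1274101}{3}\right) = 74015075292$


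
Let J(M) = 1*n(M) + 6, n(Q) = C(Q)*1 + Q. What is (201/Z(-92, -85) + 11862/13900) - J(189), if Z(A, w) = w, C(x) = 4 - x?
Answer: -1360063/118150 ≈ -11.511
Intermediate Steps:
n(Q) = 4 (n(Q) = (4 - Q)*1 + Q = (4 - Q) + Q = 4)
J(M) = 10 (J(M) = 1*4 + 6 = 4 + 6 = 10)
(201/Z(-92, -85) + 11862/13900) - J(189) = (201/(-85) + 11862/13900) - 1*10 = (201*(-1/85) + 11862*(1/13900)) - 10 = (-201/85 + 5931/6950) - 10 = -178563/118150 - 10 = -1360063/118150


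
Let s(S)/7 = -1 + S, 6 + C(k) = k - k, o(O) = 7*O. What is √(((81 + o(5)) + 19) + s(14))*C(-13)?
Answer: -6*√226 ≈ -90.200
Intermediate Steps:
C(k) = -6 (C(k) = -6 + (k - k) = -6 + 0 = -6)
s(S) = -7 + 7*S (s(S) = 7*(-1 + S) = -7 + 7*S)
√(((81 + o(5)) + 19) + s(14))*C(-13) = √(((81 + 7*5) + 19) + (-7 + 7*14))*(-6) = √(((81 + 35) + 19) + (-7 + 98))*(-6) = √((116 + 19) + 91)*(-6) = √(135 + 91)*(-6) = √226*(-6) = -6*√226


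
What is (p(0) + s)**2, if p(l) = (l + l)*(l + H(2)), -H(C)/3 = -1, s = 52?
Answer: 2704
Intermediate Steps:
H(C) = 3 (H(C) = -3*(-1) = 3)
p(l) = 2*l*(3 + l) (p(l) = (l + l)*(l + 3) = (2*l)*(3 + l) = 2*l*(3 + l))
(p(0) + s)**2 = (2*0*(3 + 0) + 52)**2 = (2*0*3 + 52)**2 = (0 + 52)**2 = 52**2 = 2704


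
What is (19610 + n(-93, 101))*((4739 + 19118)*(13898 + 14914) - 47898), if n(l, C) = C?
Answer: 13547764244046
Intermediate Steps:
(19610 + n(-93, 101))*((4739 + 19118)*(13898 + 14914) - 47898) = (19610 + 101)*((4739 + 19118)*(13898 + 14914) - 47898) = 19711*(23857*28812 - 47898) = 19711*(687367884 - 47898) = 19711*687319986 = 13547764244046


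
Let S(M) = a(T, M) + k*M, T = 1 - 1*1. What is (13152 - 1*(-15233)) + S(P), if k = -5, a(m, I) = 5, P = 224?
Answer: 27270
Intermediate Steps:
T = 0 (T = 1 - 1 = 0)
S(M) = 5 - 5*M
(13152 - 1*(-15233)) + S(P) = (13152 - 1*(-15233)) + (5 - 5*224) = (13152 + 15233) + (5 - 1120) = 28385 - 1115 = 27270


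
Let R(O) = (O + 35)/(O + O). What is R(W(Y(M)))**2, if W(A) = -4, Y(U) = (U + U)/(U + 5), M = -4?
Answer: 961/64 ≈ 15.016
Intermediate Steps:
Y(U) = 2*U/(5 + U) (Y(U) = (2*U)/(5 + U) = 2*U/(5 + U))
R(O) = (35 + O)/(2*O) (R(O) = (35 + O)/((2*O)) = (35 + O)*(1/(2*O)) = (35 + O)/(2*O))
R(W(Y(M)))**2 = ((1/2)*(35 - 4)/(-4))**2 = ((1/2)*(-1/4)*31)**2 = (-31/8)**2 = 961/64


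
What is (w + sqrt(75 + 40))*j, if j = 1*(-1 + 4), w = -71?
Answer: -213 + 3*sqrt(115) ≈ -180.83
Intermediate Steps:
j = 3 (j = 1*3 = 3)
(w + sqrt(75 + 40))*j = (-71 + sqrt(75 + 40))*3 = (-71 + sqrt(115))*3 = -213 + 3*sqrt(115)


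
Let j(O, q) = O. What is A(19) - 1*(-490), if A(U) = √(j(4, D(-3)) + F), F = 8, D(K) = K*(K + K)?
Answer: 490 + 2*√3 ≈ 493.46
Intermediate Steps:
D(K) = 2*K² (D(K) = K*(2*K) = 2*K²)
A(U) = 2*√3 (A(U) = √(4 + 8) = √12 = 2*√3)
A(19) - 1*(-490) = 2*√3 - 1*(-490) = 2*√3 + 490 = 490 + 2*√3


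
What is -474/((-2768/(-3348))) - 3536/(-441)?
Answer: -86257273/152586 ≈ -565.30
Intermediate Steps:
-474/((-2768/(-3348))) - 3536/(-441) = -474/((-2768*(-1/3348))) - 3536*(-1/441) = -474/692/837 + 3536/441 = -474*837/692 + 3536/441 = -198369/346 + 3536/441 = -86257273/152586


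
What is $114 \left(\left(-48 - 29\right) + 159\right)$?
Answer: $9348$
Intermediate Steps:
$114 \left(\left(-48 - 29\right) + 159\right) = 114 \left(-77 + 159\right) = 114 \cdot 82 = 9348$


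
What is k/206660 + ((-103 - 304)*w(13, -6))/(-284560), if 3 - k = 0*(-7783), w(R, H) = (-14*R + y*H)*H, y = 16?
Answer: 876858549/367544810 ≈ 2.3857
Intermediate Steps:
w(R, H) = H*(-14*R + 16*H) (w(R, H) = (-14*R + 16*H)*H = H*(-14*R + 16*H))
k = 3 (k = 3 - 0*(-7783) = 3 - 1*0 = 3 + 0 = 3)
k/206660 + ((-103 - 304)*w(13, -6))/(-284560) = 3/206660 + ((-103 - 304)*(2*(-6)*(-7*13 + 8*(-6))))/(-284560) = 3*(1/206660) - 814*(-6)*(-91 - 48)*(-1/284560) = 3/206660 - 814*(-6)*(-139)*(-1/284560) = 3/206660 - 407*1668*(-1/284560) = 3/206660 - 678876*(-1/284560) = 3/206660 + 169719/71140 = 876858549/367544810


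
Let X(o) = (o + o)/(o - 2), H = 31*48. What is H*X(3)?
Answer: 8928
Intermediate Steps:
H = 1488
X(o) = 2*o/(-2 + o) (X(o) = (2*o)/(-2 + o) = 2*o/(-2 + o))
H*X(3) = 1488*(2*3/(-2 + 3)) = 1488*(2*3/1) = 1488*(2*3*1) = 1488*6 = 8928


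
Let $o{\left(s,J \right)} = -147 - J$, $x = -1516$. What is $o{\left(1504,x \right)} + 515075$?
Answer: $516444$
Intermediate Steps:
$o{\left(1504,x \right)} + 515075 = \left(-147 - -1516\right) + 515075 = \left(-147 + 1516\right) + 515075 = 1369 + 515075 = 516444$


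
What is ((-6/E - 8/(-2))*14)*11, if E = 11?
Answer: 532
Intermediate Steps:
((-6/E - 8/(-2))*14)*11 = ((-6/11 - 8/(-2))*14)*11 = ((-6*1/11 - 8*(-½))*14)*11 = ((-6/11 + 4)*14)*11 = ((38/11)*14)*11 = (532/11)*11 = 532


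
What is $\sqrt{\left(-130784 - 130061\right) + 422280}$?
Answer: $\sqrt{161435} \approx 401.79$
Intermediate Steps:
$\sqrt{\left(-130784 - 130061\right) + 422280} = \sqrt{-260845 + 422280} = \sqrt{161435}$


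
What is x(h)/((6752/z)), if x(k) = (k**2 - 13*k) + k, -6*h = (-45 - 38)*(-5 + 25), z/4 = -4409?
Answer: -726404795/3798 ≈ -1.9126e+5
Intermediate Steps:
z = -17636 (z = 4*(-4409) = -17636)
h = 830/3 (h = -(-45 - 38)*(-5 + 25)/6 = -(-83)*20/6 = -1/6*(-1660) = 830/3 ≈ 276.67)
x(k) = k**2 - 12*k
x(h)/((6752/z)) = (830*(-12 + 830/3)/3)/((6752/(-17636))) = ((830/3)*(794/3))/((6752*(-1/17636))) = 659020/(9*(-1688/4409)) = (659020/9)*(-4409/1688) = -726404795/3798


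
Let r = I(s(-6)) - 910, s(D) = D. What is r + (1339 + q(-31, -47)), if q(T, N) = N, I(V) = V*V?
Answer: 418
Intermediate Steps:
I(V) = V²
r = -874 (r = (-6)² - 910 = 36 - 910 = -874)
r + (1339 + q(-31, -47)) = -874 + (1339 - 47) = -874 + 1292 = 418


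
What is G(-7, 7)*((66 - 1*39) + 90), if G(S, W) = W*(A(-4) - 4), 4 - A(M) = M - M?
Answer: 0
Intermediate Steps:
A(M) = 4 (A(M) = 4 - (M - M) = 4 - 1*0 = 4 + 0 = 4)
G(S, W) = 0 (G(S, W) = W*(4 - 4) = W*0 = 0)
G(-7, 7)*((66 - 1*39) + 90) = 0*((66 - 1*39) + 90) = 0*((66 - 39) + 90) = 0*(27 + 90) = 0*117 = 0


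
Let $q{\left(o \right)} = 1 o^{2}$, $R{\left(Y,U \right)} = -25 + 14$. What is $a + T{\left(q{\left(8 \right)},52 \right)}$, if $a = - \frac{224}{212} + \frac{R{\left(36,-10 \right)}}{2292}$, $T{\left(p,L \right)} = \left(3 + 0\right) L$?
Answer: $\frac{18821321}{121476} \approx 154.94$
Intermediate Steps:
$R{\left(Y,U \right)} = -11$
$q{\left(o \right)} = o^{2}$
$T{\left(p,L \right)} = 3 L$
$a = - \frac{128935}{121476}$ ($a = - \frac{224}{212} - \frac{11}{2292} = \left(-224\right) \frac{1}{212} - \frac{11}{2292} = - \frac{56}{53} - \frac{11}{2292} = - \frac{128935}{121476} \approx -1.0614$)
$a + T{\left(q{\left(8 \right)},52 \right)} = - \frac{128935}{121476} + 3 \cdot 52 = - \frac{128935}{121476} + 156 = \frac{18821321}{121476}$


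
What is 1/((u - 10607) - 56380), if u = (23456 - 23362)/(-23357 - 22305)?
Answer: -22831/1529380244 ≈ -1.4928e-5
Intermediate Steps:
u = -47/22831 (u = 94/(-45662) = 94*(-1/45662) = -47/22831 ≈ -0.0020586)
1/((u - 10607) - 56380) = 1/((-47/22831 - 10607) - 56380) = 1/(-242168464/22831 - 56380) = 1/(-1529380244/22831) = -22831/1529380244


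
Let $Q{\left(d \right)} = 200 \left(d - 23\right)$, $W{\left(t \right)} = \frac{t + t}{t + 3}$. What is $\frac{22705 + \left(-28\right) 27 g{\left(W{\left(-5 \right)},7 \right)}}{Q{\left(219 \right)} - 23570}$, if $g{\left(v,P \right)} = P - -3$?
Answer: $\frac{3029}{3126} \approx 0.96897$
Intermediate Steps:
$W{\left(t \right)} = \frac{2 t}{3 + t}$
$g{\left(v,P \right)} = 3 + P$ ($g{\left(v,P \right)} = P + 3 = 3 + P$)
$Q{\left(d \right)} = -4600 + 200 d$ ($Q{\left(d \right)} = 200 \left(-23 + d\right) = -4600 + 200 d$)
$\frac{22705 + \left(-28\right) 27 g{\left(W{\left(-5 \right)},7 \right)}}{Q{\left(219 \right)} - 23570} = \frac{22705 + \left(-28\right) 27 \left(3 + 7\right)}{\left(-4600 + 200 \cdot 219\right) - 23570} = \frac{22705 - 7560}{\left(-4600 + 43800\right) - 23570} = \frac{22705 - 7560}{39200 - 23570} = \frac{15145}{15630} = 15145 \cdot \frac{1}{15630} = \frac{3029}{3126}$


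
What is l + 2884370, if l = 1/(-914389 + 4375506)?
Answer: 9983142041291/3461117 ≈ 2.8844e+6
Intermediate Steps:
l = 1/3461117 ≈ 2.8892e-7
l + 2884370 = 1/3461117 + 2884370 = 9983142041291/3461117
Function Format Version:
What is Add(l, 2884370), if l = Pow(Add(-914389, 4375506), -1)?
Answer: Rational(9983142041291, 3461117) ≈ 2.8844e+6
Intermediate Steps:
l = Rational(1, 3461117) (l = Pow(3461117, -1) = Rational(1, 3461117) ≈ 2.8892e-7)
Add(l, 2884370) = Add(Rational(1, 3461117), 2884370) = Rational(9983142041291, 3461117)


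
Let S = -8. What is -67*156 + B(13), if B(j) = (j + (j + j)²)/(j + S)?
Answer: -51571/5 ≈ -10314.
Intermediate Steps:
B(j) = (j + 4*j²)/(-8 + j) (B(j) = (j + (j + j)²)/(j - 8) = (j + (2*j)²)/(-8 + j) = (j + 4*j²)/(-8 + j))
-67*156 + B(13) = -67*156 + 13*(1 + 4*13)/(-8 + 13) = -10452 + 13*(1 + 52)/5 = -10452 + 13*(⅕)*53 = -10452 + 689/5 = -51571/5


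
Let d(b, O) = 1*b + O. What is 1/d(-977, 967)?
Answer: -⅒ ≈ -0.10000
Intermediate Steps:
d(b, O) = O + b (d(b, O) = b + O = O + b)
1/d(-977, 967) = 1/(967 - 977) = 1/(-10) = -⅒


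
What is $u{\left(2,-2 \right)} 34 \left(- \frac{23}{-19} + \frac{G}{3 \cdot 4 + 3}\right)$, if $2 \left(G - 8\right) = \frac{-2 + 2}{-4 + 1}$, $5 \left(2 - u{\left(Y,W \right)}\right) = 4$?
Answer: $\frac{33796}{475} \approx 71.149$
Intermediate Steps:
$u{\left(Y,W \right)} = \frac{6}{5}$ ($u{\left(Y,W \right)} = 2 - \frac{4}{5} = \frac{6}{5}$)
$G = 8$ ($G = 8 + \frac{\left(-2 + 2\right) \frac{1}{-4 + 1}}{2} = 8 + \frac{0 \frac{1}{-3}}{2} = 8 + \frac{0 \left(- \frac{1}{3}\right)}{2} = 8 + \frac{1}{2} \cdot 0 = 8 + 0 = 8$)
$u{\left(2,-2 \right)} 34 \left(- \frac{23}{-19} + \frac{G}{3 \cdot 4 + 3}\right) = \frac{6}{5} \cdot 34 \left(- \frac{23}{-19} + \frac{8}{3 \cdot 4 + 3}\right) = \frac{204 \left(\left(-23\right) \left(- \frac{1}{19}\right) + \frac{8}{12 + 3}\right)}{5} = \frac{204 \left(\frac{23}{19} + \frac{8}{15}\right)}{5} = \frac{204}{5} \cdot \frac{497}{285} = \frac{33796}{475}$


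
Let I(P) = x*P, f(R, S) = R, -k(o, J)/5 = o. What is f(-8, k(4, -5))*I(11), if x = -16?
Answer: 1408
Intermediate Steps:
k(o, J) = -5*o
I(P) = -16*P
f(-8, k(4, -5))*I(11) = -(-128)*11 = -8*(-176) = 1408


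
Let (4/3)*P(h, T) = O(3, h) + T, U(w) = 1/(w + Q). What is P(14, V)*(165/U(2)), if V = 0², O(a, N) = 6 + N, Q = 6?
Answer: 19800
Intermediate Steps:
V = 0
U(w) = 1/(6 + w) (U(w) = 1/(w + 6) = 1/(6 + w))
P(h, T) = 9/2 + 3*T/4 + 3*h/4 (P(h, T) = 3*((6 + h) + T)/4 = 3*(6 + T + h)/4 = 9/2 + 3*T/4 + 3*h/4)
P(14, V)*(165/U(2)) = (9/2 + (¾)*0 + (¾)*14)*(165/(1/(6 + 2))) = (9/2 + 0 + 21/2)*(165/(1/8)) = 15*(165/(⅛)) = 15*(165*8) = 15*1320 = 19800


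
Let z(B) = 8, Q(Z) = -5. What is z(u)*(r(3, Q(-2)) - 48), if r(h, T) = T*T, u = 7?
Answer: -184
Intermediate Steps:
r(h, T) = T**2
z(u)*(r(3, Q(-2)) - 48) = 8*((-5)**2 - 48) = 8*(25 - 48) = 8*(-23) = -184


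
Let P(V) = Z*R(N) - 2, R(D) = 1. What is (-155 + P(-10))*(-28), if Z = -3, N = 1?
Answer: 4480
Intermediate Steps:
P(V) = -5 (P(V) = -3*1 - 2 = -3 - 2 = -5)
(-155 + P(-10))*(-28) = (-155 - 5)*(-28) = -160*(-28) = 4480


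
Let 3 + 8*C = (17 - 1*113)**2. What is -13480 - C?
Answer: -117053/8 ≈ -14632.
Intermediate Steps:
C = 9213/8 (C = -3/8 + (17 - 1*113)**2/8 = -3/8 + (17 - 113)**2/8 = -3/8 + (1/8)*(-96)**2 = -3/8 + (1/8)*9216 = -3/8 + 1152 = 9213/8 ≈ 1151.6)
-13480 - C = -13480 - 1*9213/8 = -13480 - 9213/8 = -117053/8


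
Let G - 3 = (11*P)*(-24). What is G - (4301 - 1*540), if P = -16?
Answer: 466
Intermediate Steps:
G = 4227 (G = 3 + (11*(-16))*(-24) = 3 - 176*(-24) = 3 + 4224 = 4227)
G - (4301 - 1*540) = 4227 - (4301 - 1*540) = 4227 - (4301 - 540) = 4227 - 1*3761 = 4227 - 3761 = 466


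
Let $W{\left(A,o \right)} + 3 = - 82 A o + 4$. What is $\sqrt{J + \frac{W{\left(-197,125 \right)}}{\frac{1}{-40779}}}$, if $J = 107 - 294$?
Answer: $2 i \sqrt{20585759179} \approx 2.8696 \cdot 10^{5} i$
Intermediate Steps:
$W{\left(A,o \right)} = 1 - 82 A o$ ($W{\left(A,o \right)} = -3 + \left(- 82 A o + 4\right) = -3 - \left(-4 + 82 A o\right) = 1 - 82 A o$)
$J = -187$ ($J = 107 - 294 = -187$)
$\sqrt{J + \frac{W{\left(-197,125 \right)}}{\frac{1}{-40779}}} = \sqrt{-187 + \frac{1 - \left(-16154\right) 125}{\frac{1}{-40779}}} = \sqrt{-187 + \frac{1 + 2019250}{- \frac{1}{40779}}} = \sqrt{-187 + 2019251 \left(-40779\right)} = \sqrt{-187 - 82343036529} = \sqrt{-82343036716} = 2 i \sqrt{20585759179}$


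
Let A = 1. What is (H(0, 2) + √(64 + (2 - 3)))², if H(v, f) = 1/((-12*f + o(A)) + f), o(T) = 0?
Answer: 30493/484 - 3*√7/11 ≈ 62.281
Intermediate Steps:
H(v, f) = -1/(11*f) (H(v, f) = 1/((-12*f + 0) + f) = 1/(-12*f + f) = 1/(-11*f) = -1/(11*f))
(H(0, 2) + √(64 + (2 - 3)))² = (-1/11/2 + √(64 + (2 - 3)))² = (-1/11*½ + √(64 - 1))² = (-1/22 + √63)² = (-1/22 + 3*√7)²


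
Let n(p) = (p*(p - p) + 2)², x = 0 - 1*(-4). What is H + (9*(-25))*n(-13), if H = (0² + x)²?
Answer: -884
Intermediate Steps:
x = 4 (x = 0 + 4 = 4)
H = 16 (H = (0² + 4)² = (0 + 4)² = 4² = 16)
n(p) = 4 (n(p) = (p*0 + 2)² = (0 + 2)² = 2² = 4)
H + (9*(-25))*n(-13) = 16 + (9*(-25))*4 = 16 - 225*4 = 16 - 900 = -884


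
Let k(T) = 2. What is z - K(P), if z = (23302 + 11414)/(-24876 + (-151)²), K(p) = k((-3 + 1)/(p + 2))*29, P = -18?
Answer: -155066/2075 ≈ -74.731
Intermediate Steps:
K(p) = 58 (K(p) = 2*29 = 58)
z = -34716/2075 (z = 34716/(-24876 + 22801) = 34716/(-2075) = 34716*(-1/2075) = -34716/2075 ≈ -16.731)
z - K(P) = -34716/2075 - 1*58 = -34716/2075 - 58 = -155066/2075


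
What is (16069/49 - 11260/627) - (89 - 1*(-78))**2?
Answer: -847310224/30723 ≈ -27579.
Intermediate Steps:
(16069/49 - 11260/627) - (89 - 1*(-78))**2 = (16069*(1/49) - 11260*1/627) - (89 + 78)**2 = (16069/49 - 11260/627) - 1*167**2 = 9523523/30723 - 1*27889 = 9523523/30723 - 27889 = -847310224/30723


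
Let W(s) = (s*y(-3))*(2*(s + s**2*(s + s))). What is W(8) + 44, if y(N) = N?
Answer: -49492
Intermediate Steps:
W(s) = -3*s*(2*s + 4*s**3) (W(s) = (s*(-3))*(2*(s + s**2*(s + s))) = (-3*s)*(2*(s + s**2*(2*s))) = (-3*s)*(2*(s + 2*s**3)) = (-3*s)*(2*s + 4*s**3) = -3*s*(2*s + 4*s**3))
W(8) + 44 = 8**2*(-6 - 12*8**2) + 44 = 64*(-6 - 12*64) + 44 = 64*(-6 - 768) + 44 = 64*(-774) + 44 = -49536 + 44 = -49492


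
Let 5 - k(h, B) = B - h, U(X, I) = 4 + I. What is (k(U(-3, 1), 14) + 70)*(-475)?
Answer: -31350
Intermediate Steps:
k(h, B) = 5 + h - B (k(h, B) = 5 - (B - h) = 5 + (h - B) = 5 + h - B)
(k(U(-3, 1), 14) + 70)*(-475) = ((5 + (4 + 1) - 1*14) + 70)*(-475) = ((5 + 5 - 14) + 70)*(-475) = (-4 + 70)*(-475) = 66*(-475) = -31350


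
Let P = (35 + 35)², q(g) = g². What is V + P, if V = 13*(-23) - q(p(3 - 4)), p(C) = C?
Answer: 4600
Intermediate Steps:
P = 4900 (P = 70² = 4900)
V = -300 (V = 13*(-23) - (3 - 4)² = -299 - 1*(-1)² = -299 - 1*1 = -299 - 1 = -300)
V + P = -300 + 4900 = 4600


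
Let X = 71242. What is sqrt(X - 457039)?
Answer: I*sqrt(385797) ≈ 621.13*I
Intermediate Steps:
sqrt(X - 457039) = sqrt(71242 - 457039) = sqrt(-385797) = I*sqrt(385797)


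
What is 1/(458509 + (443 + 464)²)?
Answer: 1/1281158 ≈ 7.8054e-7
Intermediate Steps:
1/(458509 + (443 + 464)²) = 1/(458509 + 907²) = 1/(458509 + 822649) = 1/1281158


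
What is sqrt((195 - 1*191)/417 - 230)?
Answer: I*sqrt(39992802)/417 ≈ 15.165*I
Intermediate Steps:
sqrt((195 - 1*191)/417 - 230) = sqrt((195 - 191)*(1/417) - 230) = sqrt(4*(1/417) - 230) = sqrt(4/417 - 230) = sqrt(-95906/417) = I*sqrt(39992802)/417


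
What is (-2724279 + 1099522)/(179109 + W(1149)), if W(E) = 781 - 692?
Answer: -1624757/179198 ≈ -9.0668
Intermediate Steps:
W(E) = 89
(-2724279 + 1099522)/(179109 + W(1149)) = (-2724279 + 1099522)/(179109 + 89) = -1624757/179198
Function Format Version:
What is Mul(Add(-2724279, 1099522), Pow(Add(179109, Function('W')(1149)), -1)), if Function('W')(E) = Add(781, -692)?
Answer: Rational(-1624757, 179198) ≈ -9.0668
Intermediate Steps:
Function('W')(E) = 89
Mul(Add(-2724279, 1099522), Pow(Add(179109, Function('W')(1149)), -1)) = Mul(Add(-2724279, 1099522), Pow(Add(179109, 89), -1)) = Mul(-1624757, Pow(179198, -1)) = Mul(-1624757, Rational(1, 179198)) = Rational(-1624757, 179198)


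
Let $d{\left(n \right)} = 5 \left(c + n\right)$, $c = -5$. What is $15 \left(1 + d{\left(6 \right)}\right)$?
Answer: $90$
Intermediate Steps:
$d{\left(n \right)} = -25 + 5 n$ ($d{\left(n \right)} = 5 \left(-5 + n\right) = -25 + 5 n$)
$15 \left(1 + d{\left(6 \right)}\right) = 15 \left(1 + \left(-25 + 5 \cdot 6\right)\right) = 15 \left(1 + \left(-25 + 30\right)\right) = 15 \left(1 + 5\right) = 15 \cdot 6 = 90$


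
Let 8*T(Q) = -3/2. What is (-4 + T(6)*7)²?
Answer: 7225/256 ≈ 28.223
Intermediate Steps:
T(Q) = -3/16 (T(Q) = (-3/2)/8 = (-3*½)/8 = (⅛)*(-3/2) = -3/16)
(-4 + T(6)*7)² = (-4 - 3/16*7)² = (-4 - 21/16)² = (-85/16)² = 7225/256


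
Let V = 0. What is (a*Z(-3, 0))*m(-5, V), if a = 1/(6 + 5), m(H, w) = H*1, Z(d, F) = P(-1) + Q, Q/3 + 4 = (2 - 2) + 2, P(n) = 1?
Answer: 25/11 ≈ 2.2727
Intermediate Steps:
Q = -6 (Q = -12 + 3*((2 - 2) + 2) = -12 + 3*(0 + 2) = -12 + 3*2 = -12 + 6 = -6)
Z(d, F) = -5 (Z(d, F) = 1 - 6 = -5)
m(H, w) = H
a = 1/11 ≈ 0.090909
(a*Z(-3, 0))*m(-5, V) = ((1/11)*(-5))*(-5) = -5/11*(-5) = 25/11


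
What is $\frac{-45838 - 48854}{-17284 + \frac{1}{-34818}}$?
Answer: $\frac{3296986056}{601794313} \approx 5.4786$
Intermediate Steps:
$\frac{-45838 - 48854}{-17284 + \frac{1}{-34818}} = - \frac{94692}{-17284 - \frac{1}{34818}} = - \frac{94692}{- \frac{601794313}{34818}} = \left(-94692\right) \left(- \frac{34818}{601794313}\right) = \frac{3296986056}{601794313}$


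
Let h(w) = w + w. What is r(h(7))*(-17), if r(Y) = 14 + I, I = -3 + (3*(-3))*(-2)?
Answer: -493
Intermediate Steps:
I = 15 (I = -3 - 9*(-2) = -3 + 18 = 15)
h(w) = 2*w
r(Y) = 29 (r(Y) = 14 + 15 = 29)
r(h(7))*(-17) = 29*(-17) = -493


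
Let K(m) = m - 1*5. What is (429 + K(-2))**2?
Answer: 178084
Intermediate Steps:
K(m) = -5 + m (K(m) = m - 5 = -5 + m)
(429 + K(-2))**2 = (429 + (-5 - 2))**2 = (429 - 7)**2 = 422**2 = 178084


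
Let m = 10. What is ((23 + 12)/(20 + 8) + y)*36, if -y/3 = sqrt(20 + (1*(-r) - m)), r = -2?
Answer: 45 - 216*sqrt(3) ≈ -329.12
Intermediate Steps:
y = -6*sqrt(3) (y = -3*sqrt(20 + (1*(-1*(-2)) - 1*10)) = -3*sqrt(20 + (1*2 - 10)) = -3*sqrt(20 + (2 - 10)) = -3*sqrt(20 - 8) = -6*sqrt(3) ≈ -10.392)
((23 + 12)/(20 + 8) + y)*36 = ((23 + 12)/(20 + 8) - 6*sqrt(3))*36 = (35/28 - 6*sqrt(3))*36 = (35*(1/28) - 6*sqrt(3))*36 = (5/4 - 6*sqrt(3))*36 = 45 - 216*sqrt(3)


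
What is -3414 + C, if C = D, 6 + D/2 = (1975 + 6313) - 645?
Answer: 11860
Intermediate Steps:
D = 15274 (D = -12 + 2*((1975 + 6313) - 645) = -12 + 2*(8288 - 645) = -12 + 2*7643 = -12 + 15286 = 15274)
C = 15274
-3414 + C = -3414 + 15274 = 11860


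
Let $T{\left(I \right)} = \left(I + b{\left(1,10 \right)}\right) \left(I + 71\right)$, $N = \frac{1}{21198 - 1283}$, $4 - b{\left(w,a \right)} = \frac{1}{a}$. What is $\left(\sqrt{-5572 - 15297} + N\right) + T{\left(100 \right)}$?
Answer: $\frac{707655629}{39830} + i \sqrt{20869} \approx 17767.0 + 144.46 i$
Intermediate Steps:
$b{\left(w,a \right)} = 4 - \frac{1}{a}$
$N = \frac{1}{19915} \approx 5.0213 \cdot 10^{-5}$
$T{\left(I \right)} = \left(71 + I\right) \left(\frac{39}{10} + I\right)$ ($T{\left(I \right)} = \left(I + \left(4 - \frac{1}{10}\right)\right) \left(I + 71\right) = \left(I + \left(4 - \frac{1}{10}\right)\right) \left(71 + I\right) = \left(I + \frac{39}{10}\right) \left(71 + I\right) = \left(\frac{39}{10} + I\right) \left(71 + I\right) = \left(71 + I\right) \left(\frac{39}{10} + I\right)$)
$\left(\sqrt{-5572 - 15297} + N\right) + T{\left(100 \right)} = \left(\sqrt{-5572 - 15297} + \frac{1}{19915}\right) + \left(\frac{2769}{10} + 100^{2} + \frac{749}{10} \cdot 100\right) = \left(\sqrt{-20869} + \frac{1}{19915}\right) + \left(\frac{2769}{10} + 10000 + 7490\right) = \left(i \sqrt{20869} + \frac{1}{19915}\right) + \frac{177669}{10} = \left(\frac{1}{19915} + i \sqrt{20869}\right) + \frac{177669}{10} = \frac{707655629}{39830} + i \sqrt{20869}$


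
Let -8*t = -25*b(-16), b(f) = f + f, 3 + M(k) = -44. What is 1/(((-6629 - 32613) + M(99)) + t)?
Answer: -1/39389 ≈ -2.5388e-5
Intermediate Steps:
M(k) = -47 (M(k) = -3 - 44 = -47)
b(f) = 2*f
t = -100 (t = -(-25)*2*(-16)/8 = -(-25)*(-32)/8 = -1/8*800 = -100)
1/(((-6629 - 32613) + M(99)) + t) = 1/(((-6629 - 32613) - 47) - 100) = 1/((-39242 - 47) - 100) = 1/(-39289 - 100) = 1/(-39389) = -1/39389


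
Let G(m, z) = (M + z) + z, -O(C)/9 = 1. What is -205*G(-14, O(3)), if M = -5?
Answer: 4715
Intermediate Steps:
O(C) = -9 (O(C) = -9*1 = -9)
G(m, z) = -5 + 2*z (G(m, z) = (-5 + z) + z = -5 + 2*z)
-205*G(-14, O(3)) = -205*(-5 + 2*(-9)) = -205*(-5 - 18) = -205*(-23) = 4715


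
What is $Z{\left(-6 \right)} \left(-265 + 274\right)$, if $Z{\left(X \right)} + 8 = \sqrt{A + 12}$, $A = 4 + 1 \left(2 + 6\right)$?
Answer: $-72 + 18 \sqrt{6} \approx -27.909$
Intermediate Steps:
$A = 12$ ($A = 4 + 1 \cdot 8 = 4 + 8 = 12$)
$Z{\left(X \right)} = -8 + 2 \sqrt{6}$ ($Z{\left(X \right)} = -8 + \sqrt{12 + 12} = -8 + \sqrt{24} = -8 + 2 \sqrt{6}$)
$Z{\left(-6 \right)} \left(-265 + 274\right) = \left(-8 + 2 \sqrt{6}\right) \left(-265 + 274\right) = \left(-8 + 2 \sqrt{6}\right) 9 = -72 + 18 \sqrt{6}$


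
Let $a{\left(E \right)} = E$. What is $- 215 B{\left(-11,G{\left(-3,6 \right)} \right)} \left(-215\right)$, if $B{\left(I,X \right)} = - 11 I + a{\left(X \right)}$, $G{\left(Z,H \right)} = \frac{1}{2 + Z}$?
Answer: $5547000$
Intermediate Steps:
$B{\left(I,X \right)} = X - 11 I$ ($B{\left(I,X \right)} = - 11 I + X = X - 11 I$)
$- 215 B{\left(-11,G{\left(-3,6 \right)} \right)} \left(-215\right) = - 215 \left(\frac{1}{2 - 3} - -121\right) \left(-215\right) = - 215 \left(\frac{1}{-1} + 121\right) \left(-215\right) = - 215 \left(-1 + 121\right) \left(-215\right) = \left(-215\right) 120 \left(-215\right) = \left(-25800\right) \left(-215\right) = 5547000$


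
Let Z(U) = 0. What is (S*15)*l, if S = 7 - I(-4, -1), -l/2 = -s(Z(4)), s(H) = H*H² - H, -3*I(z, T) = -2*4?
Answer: 0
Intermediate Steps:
I(z, T) = 8/3 (I(z, T) = -(-2)*4/3 = -⅓*(-8) = 8/3)
s(H) = H³ - H
l = 0 (l = -(-2)*(0³ - 1*0) = -(-2)*(0 + 0) = -(-2)*0 = -2*0 = 0)
S = 13/3 (S = 7 - 1*8/3 = 7 - 8/3 = 13/3 ≈ 4.3333)
(S*15)*l = ((13/3)*15)*0 = 65*0 = 0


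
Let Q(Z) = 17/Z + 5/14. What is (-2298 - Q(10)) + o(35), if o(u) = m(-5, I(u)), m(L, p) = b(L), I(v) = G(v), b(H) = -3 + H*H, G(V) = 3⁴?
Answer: -79732/35 ≈ -2278.1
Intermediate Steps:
G(V) = 81
Q(Z) = 5/14 + 17/Z (Q(Z) = 17/Z + 5*(1/14) = 17/Z + 5/14 = 5/14 + 17/Z)
b(H) = -3 + H²
I(v) = 81
m(L, p) = -3 + L²
o(u) = 22 (o(u) = -3 + (-5)² = -3 + 25 = 22)
(-2298 - Q(10)) + o(35) = (-2298 - (5/14 + 17/10)) + 22 = (-2298 - 1*72/35) + 22 = (-2298 - 72/35) + 22 = -80502/35 + 22 = -79732/35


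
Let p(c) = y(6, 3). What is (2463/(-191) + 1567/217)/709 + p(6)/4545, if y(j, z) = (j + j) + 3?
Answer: -41871799/8903934669 ≈ -0.0047026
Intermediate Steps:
y(j, z) = 3 + 2*j (y(j, z) = 2*j + 3 = 3 + 2*j)
p(c) = 15 (p(c) = 3 + 2*6 = 3 + 12 = 15)
(2463/(-191) + 1567/217)/709 + p(6)/4545 = (2463/(-191) + 1567/217)/709 + 15/4545 = (2463*(-1/191) + 1567*(1/217))*(1/709) + 15*(1/4545) = (-2463/191 + 1567/217)*(1/709) + 1/303 = -235174/41447*1/709 + 1/303 = -235174/29385923 + 1/303 = -41871799/8903934669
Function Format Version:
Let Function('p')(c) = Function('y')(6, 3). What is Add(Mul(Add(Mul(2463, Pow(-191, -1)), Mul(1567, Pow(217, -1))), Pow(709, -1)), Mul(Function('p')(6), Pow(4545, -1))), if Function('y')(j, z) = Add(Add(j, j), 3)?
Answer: Rational(-41871799, 8903934669) ≈ -0.0047026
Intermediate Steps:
Function('y')(j, z) = Add(3, Mul(2, j)) (Function('y')(j, z) = Add(Mul(2, j), 3) = Add(3, Mul(2, j)))
Function('p')(c) = 15 (Function('p')(c) = Add(3, Mul(2, 6)) = Add(3, 12) = 15)
Add(Mul(Add(Mul(2463, Pow(-191, -1)), Mul(1567, Pow(217, -1))), Pow(709, -1)), Mul(Function('p')(6), Pow(4545, -1))) = Add(Mul(Add(Mul(2463, Pow(-191, -1)), Mul(1567, Pow(217, -1))), Pow(709, -1)), Mul(15, Pow(4545, -1))) = Add(Mul(Add(Mul(2463, Rational(-1, 191)), Mul(1567, Rational(1, 217))), Rational(1, 709)), Mul(15, Rational(1, 4545))) = Add(Mul(Add(Rational(-2463, 191), Rational(1567, 217)), Rational(1, 709)), Rational(1, 303)) = Add(Mul(Rational(-235174, 41447), Rational(1, 709)), Rational(1, 303)) = Add(Rational(-235174, 29385923), Rational(1, 303)) = Rational(-41871799, 8903934669)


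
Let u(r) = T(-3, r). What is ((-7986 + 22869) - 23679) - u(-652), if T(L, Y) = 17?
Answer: -8813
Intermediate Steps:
u(r) = 17
((-7986 + 22869) - 23679) - u(-652) = ((-7986 + 22869) - 23679) - 1*17 = (14883 - 23679) - 17 = -8796 - 17 = -8813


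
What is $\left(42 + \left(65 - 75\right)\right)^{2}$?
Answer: $1024$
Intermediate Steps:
$\left(42 + \left(65 - 75\right)\right)^{2} = \left(42 - 10\right)^{2} = 32^{2} = 1024$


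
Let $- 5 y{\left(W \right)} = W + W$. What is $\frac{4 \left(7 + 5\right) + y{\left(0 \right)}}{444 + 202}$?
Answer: $\frac{24}{323} \approx 0.074303$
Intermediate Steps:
$y{\left(W \right)} = - \frac{2 W}{5}$ ($y{\left(W \right)} = - \frac{W + W}{5} = - \frac{2 W}{5}$)
$\frac{4 \left(7 + 5\right) + y{\left(0 \right)}}{444 + 202} = \frac{4 \left(7 + 5\right) - 0}{444 + 202} = \frac{4 \cdot 12 + 0}{646} = \left(48 + 0\right) \frac{1}{646} = 48 \cdot \frac{1}{646} = \frac{24}{323}$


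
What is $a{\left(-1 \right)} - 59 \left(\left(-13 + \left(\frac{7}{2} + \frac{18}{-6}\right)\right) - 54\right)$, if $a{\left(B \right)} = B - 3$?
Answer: $\frac{7839}{2} \approx 3919.5$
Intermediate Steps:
$a{\left(B \right)} = -3 + B$
$a{\left(-1 \right)} - 59 \left(\left(-13 + \left(\frac{7}{2} + \frac{18}{-6}\right)\right) - 54\right) = \left(-3 - 1\right) - 59 \left(\left(-13 + \left(\frac{7}{2} + \frac{18}{-6}\right)\right) - 54\right) = -4 - 59 \left(\left(-13 + \left(7 \cdot \frac{1}{2} + 18 \left(- \frac{1}{6}\right)\right)\right) - 54\right) = -4 - 59 \left(\left(-13 + \left(\frac{7}{2} - 3\right)\right) - 54\right) = -4 - 59 \left(\left(-13 + \frac{1}{2}\right) - 54\right) = -4 - 59 \left(- \frac{25}{2} - 54\right) = -4 - - \frac{7847}{2} = -4 + \frac{7847}{2} = \frac{7839}{2}$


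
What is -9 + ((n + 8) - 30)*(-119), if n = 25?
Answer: -366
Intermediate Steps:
-9 + ((n + 8) - 30)*(-119) = -9 + ((25 + 8) - 30)*(-119) = -9 + (33 - 30)*(-119) = -9 + 3*(-119) = -9 - 357 = -366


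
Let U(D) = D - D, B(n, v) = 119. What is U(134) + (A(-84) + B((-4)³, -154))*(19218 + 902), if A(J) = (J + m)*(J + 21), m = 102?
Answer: -20421800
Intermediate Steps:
A(J) = (21 + J)*(102 + J) (A(J) = (J + 102)*(J + 21) = (102 + J)*(21 + J) = (21 + J)*(102 + J))
U(D) = 0
U(134) + (A(-84) + B((-4)³, -154))*(19218 + 902) = 0 + ((2142 + (-84)² + 123*(-84)) + 119)*(19218 + 902) = 0 + ((2142 + 7056 - 10332) + 119)*20120 = 0 + (-1134 + 119)*20120 = 0 - 1015*20120 = 0 - 20421800 = -20421800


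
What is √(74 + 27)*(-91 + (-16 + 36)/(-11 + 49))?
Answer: -1719*√101/19 ≈ -909.25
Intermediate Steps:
√(74 + 27)*(-91 + (-16 + 36)/(-11 + 49)) = √101*(-91 + 20/38) = √101*(-91 + 20*(1/38)) = √101*(-91 + 10/19) = √101*(-1719/19) = -1719*√101/19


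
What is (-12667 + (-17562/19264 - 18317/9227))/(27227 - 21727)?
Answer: -1126030287119/488809552000 ≈ -2.3036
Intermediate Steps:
(-12667 + (-17562/19264 - 18317/9227))/(27227 - 21727) = (-12667 + (-17562*1/19264 - 18317*1/9227))/5500 = (-12667 + (-8781/9632 - 18317/9227))*(1/5500) = (-12667 - 257451631/88874464)*(1/5500) = -1126030287119/88874464*1/5500 = -1126030287119/488809552000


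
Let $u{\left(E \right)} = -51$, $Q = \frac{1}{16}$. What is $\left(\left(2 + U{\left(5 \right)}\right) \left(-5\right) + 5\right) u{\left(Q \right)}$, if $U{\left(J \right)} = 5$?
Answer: $1530$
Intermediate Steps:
$Q = \frac{1}{16} \approx 0.0625$
$\left(\left(2 + U{\left(5 \right)}\right) \left(-5\right) + 5\right) u{\left(Q \right)} = \left(\left(2 + 5\right) \left(-5\right) + 5\right) \left(-51\right) = \left(7 \left(-5\right) + 5\right) \left(-51\right) = \left(-35 + 5\right) \left(-51\right) = \left(-30\right) \left(-51\right) = 1530$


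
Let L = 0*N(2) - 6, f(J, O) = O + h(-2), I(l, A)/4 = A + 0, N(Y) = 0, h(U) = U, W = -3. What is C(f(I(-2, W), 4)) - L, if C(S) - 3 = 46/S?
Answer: 32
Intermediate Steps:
I(l, A) = 4*A (I(l, A) = 4*(A + 0) = 4*A)
f(J, O) = -2 + O (f(J, O) = O - 2 = -2 + O)
C(S) = 3 + 46/S
L = -6 (L = 0*0 - 6 = 0 - 6 = -6)
C(f(I(-2, W), 4)) - L = (3 + 46/(-2 + 4)) - 1*(-6) = (3 + 46/2) + 6 = (3 + 46*(1/2)) + 6 = (3 + 23) + 6 = 26 + 6 = 32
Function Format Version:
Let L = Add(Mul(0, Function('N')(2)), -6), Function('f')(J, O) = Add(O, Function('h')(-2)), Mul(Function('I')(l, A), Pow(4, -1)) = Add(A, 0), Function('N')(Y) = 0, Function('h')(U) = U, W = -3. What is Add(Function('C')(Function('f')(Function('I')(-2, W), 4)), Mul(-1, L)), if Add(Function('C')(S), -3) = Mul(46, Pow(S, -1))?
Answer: 32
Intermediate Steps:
Function('I')(l, A) = Mul(4, A) (Function('I')(l, A) = Mul(4, Add(A, 0)) = Mul(4, A))
Function('f')(J, O) = Add(-2, O) (Function('f')(J, O) = Add(O, -2) = Add(-2, O))
Function('C')(S) = Add(3, Mul(46, Pow(S, -1)))
L = -6 (L = Add(Mul(0, 0), -6) = Add(0, -6) = -6)
Add(Function('C')(Function('f')(Function('I')(-2, W), 4)), Mul(-1, L)) = Add(Add(3, Mul(46, Pow(Add(-2, 4), -1))), Mul(-1, -6)) = Add(Add(3, Mul(46, Pow(2, -1))), 6) = Add(Add(3, Mul(46, Rational(1, 2))), 6) = Add(Add(3, 23), 6) = Add(26, 6) = 32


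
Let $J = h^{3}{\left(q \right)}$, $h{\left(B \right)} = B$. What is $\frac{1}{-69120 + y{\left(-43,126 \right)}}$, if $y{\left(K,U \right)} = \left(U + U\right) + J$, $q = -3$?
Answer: $- \frac{1}{68895} \approx -1.4515 \cdot 10^{-5}$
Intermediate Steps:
$J = -27$ ($J = \left(-3\right)^{3} = -27$)
$y{\left(K,U \right)} = -27 + 2 U$ ($y{\left(K,U \right)} = \left(U + U\right) - 27 = 2 U - 27 = -27 + 2 U$)
$\frac{1}{-69120 + y{\left(-43,126 \right)}} = \frac{1}{-69120 + \left(-27 + 2 \cdot 126\right)} = \frac{1}{-69120 + \left(-27 + 252\right)} = \frac{1}{-69120 + 225} = \frac{1}{-68895} = - \frac{1}{68895}$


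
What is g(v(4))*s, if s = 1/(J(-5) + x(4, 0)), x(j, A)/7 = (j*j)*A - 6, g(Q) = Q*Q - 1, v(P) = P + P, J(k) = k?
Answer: -63/47 ≈ -1.3404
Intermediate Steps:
v(P) = 2*P
g(Q) = -1 + Q**2 (g(Q) = Q**2 - 1 = -1 + Q**2)
x(j, A) = -42 + 7*A*j**2 (x(j, A) = 7*((j*j)*A - 6) = 7*(j**2*A - 6) = 7*(A*j**2 - 6) = 7*(-6 + A*j**2) = -42 + 7*A*j**2)
s = -1/47 (s = 1/(-5 + (-42 + 7*0*4**2)) = 1/(-5 + (-42 + 7*0*16)) = 1/(-5 + (-42 + 0)) = 1/(-5 - 42) = 1/(-47) = -1/47 ≈ -0.021277)
g(v(4))*s = (-1 + (2*4)**2)*(-1/47) = (-1 + 8**2)*(-1/47) = (-1 + 64)*(-1/47) = 63*(-1/47) = -63/47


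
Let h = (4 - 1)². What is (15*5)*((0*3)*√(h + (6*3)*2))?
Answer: 0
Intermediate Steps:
h = 9 (h = 3² = 9)
(15*5)*((0*3)*√(h + (6*3)*2)) = (15*5)*((0*3)*√(9 + (6*3)*2)) = 75*(0*√(9 + 18*2)) = 75*(0*√(9 + 36)) = 75*(0*√45) = 75*(0*(3*√5)) = 75*0 = 0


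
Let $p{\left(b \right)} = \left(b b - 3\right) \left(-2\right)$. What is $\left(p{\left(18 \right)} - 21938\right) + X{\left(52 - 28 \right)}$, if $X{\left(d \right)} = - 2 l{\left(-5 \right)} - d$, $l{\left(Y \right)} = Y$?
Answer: $-22594$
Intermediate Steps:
$X{\left(d \right)} = 10 - d$ ($X{\left(d \right)} = \left(-2\right) \left(-5\right) - d = 10 - d$)
$p{\left(b \right)} = 6 - 2 b^{2}$ ($p{\left(b \right)} = \left(b^{2} - 3\right) \left(-2\right) = \left(-3 + b^{2}\right) \left(-2\right) = 6 - 2 b^{2}$)
$\left(p{\left(18 \right)} - 21938\right) + X{\left(52 - 28 \right)} = \left(\left(6 - 2 \cdot 18^{2}\right) - 21938\right) + \left(10 - \left(52 - 28\right)\right) = \left(\left(6 - 648\right) - 21938\right) + \left(10 - \left(52 - 28\right)\right) = \left(\left(6 - 648\right) - 21938\right) + \left(10 - 24\right) = \left(-642 - 21938\right) + \left(10 - 24\right) = -22580 - 14 = -22594$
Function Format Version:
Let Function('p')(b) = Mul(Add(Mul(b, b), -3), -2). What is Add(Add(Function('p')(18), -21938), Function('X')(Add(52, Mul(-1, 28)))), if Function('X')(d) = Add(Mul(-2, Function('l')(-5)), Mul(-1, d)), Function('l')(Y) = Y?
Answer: -22594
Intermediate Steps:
Function('X')(d) = Add(10, Mul(-1, d)) (Function('X')(d) = Add(Mul(-2, -5), Mul(-1, d)) = Add(10, Mul(-1, d)))
Function('p')(b) = Add(6, Mul(-2, Pow(b, 2))) (Function('p')(b) = Mul(Add(Pow(b, 2), -3), -2) = Mul(Add(-3, Pow(b, 2)), -2) = Add(6, Mul(-2, Pow(b, 2))))
Add(Add(Function('p')(18), -21938), Function('X')(Add(52, Mul(-1, 28)))) = Add(Add(Add(6, Mul(-2, Pow(18, 2))), -21938), Add(10, Mul(-1, Add(52, Mul(-1, 28))))) = Add(Add(Add(6, Mul(-2, 324)), -21938), Add(10, Mul(-1, Add(52, -28)))) = Add(Add(Add(6, -648), -21938), Add(10, Mul(-1, 24))) = Add(Add(-642, -21938), Add(10, -24)) = Add(-22580, -14) = -22594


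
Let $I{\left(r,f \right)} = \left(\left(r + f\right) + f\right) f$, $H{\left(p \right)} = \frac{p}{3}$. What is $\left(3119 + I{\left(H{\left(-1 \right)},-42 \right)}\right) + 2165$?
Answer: $8826$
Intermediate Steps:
$H{\left(p \right)} = \frac{p}{3}$ ($H{\left(p \right)} = p \frac{1}{3} = \frac{p}{3}$)
$I{\left(r,f \right)} = f \left(r + 2 f\right)$ ($I{\left(r,f \right)} = \left(\left(f + r\right) + f\right) f = \left(r + 2 f\right) f = f \left(r + 2 f\right)$)
$\left(3119 + I{\left(H{\left(-1 \right)},-42 \right)}\right) + 2165 = \left(3119 - 42 \left(\frac{1}{3} \left(-1\right) + 2 \left(-42\right)\right)\right) + 2165 = \left(3119 - 42 \left(- \frac{1}{3} - 84\right)\right) + 2165 = \left(3119 - -3542\right) + 2165 = \left(3119 + 3542\right) + 2165 = 6661 + 2165 = 8826$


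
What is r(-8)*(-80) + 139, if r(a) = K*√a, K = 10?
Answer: 139 - 1600*I*√2 ≈ 139.0 - 2262.7*I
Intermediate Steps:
r(a) = 10*√a
r(-8)*(-80) + 139 = (10*√(-8))*(-80) + 139 = (10*(2*I*√2))*(-80) + 139 = (20*I*√2)*(-80) + 139 = -1600*I*√2 + 139 = 139 - 1600*I*√2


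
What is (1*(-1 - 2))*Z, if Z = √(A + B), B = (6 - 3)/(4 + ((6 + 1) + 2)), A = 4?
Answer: -3*√715/13 ≈ -6.1706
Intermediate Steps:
B = 3/13 (B = 3/(4 + (7 + 2)) = 3/(4 + 9) = 3/13 ≈ 0.23077)
Z = √715/13 (Z = √(4 + 3/13) = √(55/13) = √715/13 ≈ 2.0569)
(1*(-1 - 2))*Z = (1*(-1 - 2))*(√715/13) = (1*(-3))*(√715/13) = -3*√715/13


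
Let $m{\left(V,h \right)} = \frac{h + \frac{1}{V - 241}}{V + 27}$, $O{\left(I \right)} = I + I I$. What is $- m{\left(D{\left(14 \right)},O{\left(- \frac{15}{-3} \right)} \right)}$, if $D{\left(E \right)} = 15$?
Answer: $- \frac{6779}{9492} \approx -0.71418$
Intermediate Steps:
$O{\left(I \right)} = I + I^{2}$
$m{\left(V,h \right)} = \frac{h + \frac{1}{-241 + V}}{27 + V}$
$- m{\left(D{\left(14 \right)},O{\left(- \frac{15}{-3} \right)} \right)} = - \frac{-1 + 241 - \frac{15}{-3} \left(1 - \frac{15}{-3}\right) - 15 - \frac{15}{-3} \left(1 - \frac{15}{-3}\right)}{6507 - 15^{2} + 214 \cdot 15} = - \frac{-1 + 241 \left(-15\right) \left(- \frac{1}{3}\right) \left(1 - -5\right) - 15 \left(-15\right) \left(- \frac{1}{3}\right) \left(1 - -5\right)}{6507 - 225 + 3210} = - \frac{-1 + 241 \cdot 5 \left(1 + 5\right) - 15 \cdot 5 \left(1 + 5\right)}{6507 - 225 + 3210} = - \frac{-1 + 241 \cdot 5 \cdot 6 - 15 \cdot 5 \cdot 6}{9492} = - \frac{-1 + 241 \cdot 30 - 15 \cdot 30}{9492} = - \frac{-1 + 7230 - 450}{9492} = - \frac{6779}{9492}$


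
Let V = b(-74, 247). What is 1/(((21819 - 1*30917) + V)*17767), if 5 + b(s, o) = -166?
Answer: -1/164682323 ≈ -6.0723e-9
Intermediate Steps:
b(s, o) = -171 (b(s, o) = -5 - 166 = -171)
V = -171
1/(((21819 - 1*30917) + V)*17767) = 1/(((21819 - 1*30917) - 171)*17767) = (1/17767)/((21819 - 30917) - 171) = (1/17767)/(-9098 - 171) = (1/17767)/(-9269) = -1/9269*1/17767 = -1/164682323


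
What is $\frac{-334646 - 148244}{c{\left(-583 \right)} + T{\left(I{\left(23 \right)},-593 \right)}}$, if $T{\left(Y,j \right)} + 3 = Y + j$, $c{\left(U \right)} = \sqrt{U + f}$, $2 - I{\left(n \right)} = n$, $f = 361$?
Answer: $\frac{297943130}{380911} + \frac{482890 i \sqrt{222}}{380911} \approx 782.19 + 18.889 i$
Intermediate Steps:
$I{\left(n \right)} = 2 - n$
$c{\left(U \right)} = \sqrt{361 + U}$ ($c{\left(U \right)} = \sqrt{U + 361} = \sqrt{361 + U}$)
$T{\left(Y,j \right)} = -3 + Y + j$ ($T{\left(Y,j \right)} = -3 + \left(Y + j\right) = -3 + Y + j$)
$\frac{-334646 - 148244}{c{\left(-583 \right)} + T{\left(I{\left(23 \right)},-593 \right)}} = \frac{-334646 - 148244}{\sqrt{361 - 583} - 617} = - \frac{482890}{\sqrt{-222} - 617} = - \frac{482890}{i \sqrt{222} - 617} = - \frac{482890}{-617 + i \sqrt{222}}$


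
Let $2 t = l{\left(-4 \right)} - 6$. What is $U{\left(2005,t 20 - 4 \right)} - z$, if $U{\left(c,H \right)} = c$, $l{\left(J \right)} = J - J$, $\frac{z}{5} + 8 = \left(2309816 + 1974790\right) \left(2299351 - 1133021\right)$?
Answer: $-24986322577855$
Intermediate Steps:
$z = 24986322579860$ ($z = -40 + 5 \left(2309816 + 1974790\right) \left(2299351 - 1133021\right) = -40 + 5 \cdot 4284606 \cdot 1166330 = -40 + 5 \cdot 4997264515980 = -40 + 24986322579900 = 24986322579860$)
$l{\left(J \right)} = 0$
$t = -3$ ($t = \frac{0 - 6}{2} = \frac{1}{2} \left(-6\right) = -3$)
$U{\left(2005,t 20 - 4 \right)} - z = 2005 - 24986322579860 = -24986322577855$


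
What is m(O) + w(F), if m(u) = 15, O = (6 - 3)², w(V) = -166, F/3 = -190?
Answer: -151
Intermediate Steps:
F = -570 (F = 3*(-190) = -570)
O = 9 (O = 3² = 9)
m(O) + w(F) = 15 - 166 = -151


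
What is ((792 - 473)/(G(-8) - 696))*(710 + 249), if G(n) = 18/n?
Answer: -174812/399 ≈ -438.13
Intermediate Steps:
((792 - 473)/(G(-8) - 696))*(710 + 249) = ((792 - 473)/(18/(-8) - 696))*(710 + 249) = (319/(18*(-⅛) - 696))*959 = (319/(-9/4 - 696))*959 = (319/(-2793/4))*959 = (319*(-4/2793))*959 = -1276/2793*959 = -174812/399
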